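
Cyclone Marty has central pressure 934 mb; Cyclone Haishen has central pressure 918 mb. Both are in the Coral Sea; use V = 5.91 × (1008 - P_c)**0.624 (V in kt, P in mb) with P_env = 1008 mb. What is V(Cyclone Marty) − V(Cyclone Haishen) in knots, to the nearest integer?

-11 kt

Cyclone Marty: ΔP = 74; V ≈ 5.91 × 74^0.624 ≈ 86.69 kt.
Cyclone Haishen: ΔP = 90; V ≈ 5.91 × 90^0.624 ≈ 97.96 kt.
Difference ≈ 86.69 − 97.96 = -11.27 → -11 kt.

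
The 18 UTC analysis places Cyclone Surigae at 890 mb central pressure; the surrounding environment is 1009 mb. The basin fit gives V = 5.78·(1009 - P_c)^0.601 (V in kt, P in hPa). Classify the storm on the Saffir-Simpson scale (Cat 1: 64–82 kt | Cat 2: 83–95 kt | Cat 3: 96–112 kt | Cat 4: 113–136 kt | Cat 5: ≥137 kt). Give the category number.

ΔP = 1009 − 890 = 119 mb.
V ≈ 5.78 × 119^0.601 = 5.78 × 17.68 ≈ 102 kt.
102 kt falls in the Category 3 band.

3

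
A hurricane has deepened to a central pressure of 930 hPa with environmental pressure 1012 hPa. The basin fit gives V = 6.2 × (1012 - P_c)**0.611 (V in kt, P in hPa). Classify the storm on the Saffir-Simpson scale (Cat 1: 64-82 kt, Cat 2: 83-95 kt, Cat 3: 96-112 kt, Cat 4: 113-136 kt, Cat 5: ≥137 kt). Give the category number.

2

ΔP = 1012 − 930 = 82 hPa.
V ≈ 6.2 × 82^0.611 = 6.2 × 14.77 ≈ 92 kt.
92 kt falls in the Category 2 band.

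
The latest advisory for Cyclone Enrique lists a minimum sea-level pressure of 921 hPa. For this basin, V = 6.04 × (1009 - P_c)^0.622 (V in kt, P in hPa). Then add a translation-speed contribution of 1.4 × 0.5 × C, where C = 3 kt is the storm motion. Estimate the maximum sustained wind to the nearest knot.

100 kt

ΔP = 1009 − 921 = 88 hPa.
88^0.622 ≈ 16.198.
V ≈ 6.04 × 16.198 ≈ 97.8 kt.
Translation term: 1.4 × 0.5 × 3 = 2.1 kt.
Corrected V ≈ 99.9 kt → 100 kt.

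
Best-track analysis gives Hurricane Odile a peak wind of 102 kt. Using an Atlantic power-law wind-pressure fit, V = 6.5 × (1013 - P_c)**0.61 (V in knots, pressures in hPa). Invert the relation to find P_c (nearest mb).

ΔP = (V / 6.5)^(1/0.61) = (102/6.5)^1.639.
102/6.5 = 15.692; 15.692^1.639 ≈ 91.23 mb.
P_c = 1013 − 91.23 = 921.77 ≈ 922 mb.

922 mb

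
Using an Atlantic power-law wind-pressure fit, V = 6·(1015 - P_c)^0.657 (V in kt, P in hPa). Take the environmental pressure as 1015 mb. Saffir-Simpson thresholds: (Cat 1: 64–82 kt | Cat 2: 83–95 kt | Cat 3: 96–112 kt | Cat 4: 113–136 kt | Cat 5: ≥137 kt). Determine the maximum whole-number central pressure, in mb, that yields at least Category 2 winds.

Category 2 begins at V = 83 kt.
Required ΔP = (83/6)^(1/0.657) = 13.833^1.522 ≈ 54.52 mb.
P_c ≤ 1015 − 54.52 = 960.48, so the highest integer P_c is 960 mb.

960 mb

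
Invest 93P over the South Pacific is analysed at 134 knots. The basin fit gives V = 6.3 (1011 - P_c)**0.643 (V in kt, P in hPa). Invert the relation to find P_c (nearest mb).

ΔP = (V / 6.3)^(1/0.643) = (134/6.3)^1.555.
134/6.3 = 21.270; 21.270^1.555 ≈ 116.13 mb.
P_c = 1011 − 116.13 = 894.87 ≈ 895 mb.

895 mb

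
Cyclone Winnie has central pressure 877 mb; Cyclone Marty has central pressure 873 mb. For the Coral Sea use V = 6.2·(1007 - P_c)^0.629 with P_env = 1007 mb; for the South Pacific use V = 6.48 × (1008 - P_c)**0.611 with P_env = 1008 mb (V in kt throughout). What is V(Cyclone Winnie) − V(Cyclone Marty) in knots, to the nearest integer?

3 kt

Cyclone Winnie: ΔP = 130; V ≈ 6.2 × 130^0.629 ≈ 132.45 kt.
Cyclone Marty: ΔP = 135; V ≈ 6.48 × 135^0.611 ≈ 129.78 kt.
Difference ≈ 132.45 − 129.78 = 2.67 → 3 kt.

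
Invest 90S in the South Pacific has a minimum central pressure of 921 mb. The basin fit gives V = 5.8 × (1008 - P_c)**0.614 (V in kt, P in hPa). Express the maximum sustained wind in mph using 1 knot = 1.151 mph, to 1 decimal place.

ΔP = 1008 − 921 = 87 mb.
V ≈ 5.8 × 87^0.614 = 5.8 × 15.519 ≈ 90.010 kt.
90.010 × 1.151 ≈ 103.60 mph → 103.6 mph.

103.6 mph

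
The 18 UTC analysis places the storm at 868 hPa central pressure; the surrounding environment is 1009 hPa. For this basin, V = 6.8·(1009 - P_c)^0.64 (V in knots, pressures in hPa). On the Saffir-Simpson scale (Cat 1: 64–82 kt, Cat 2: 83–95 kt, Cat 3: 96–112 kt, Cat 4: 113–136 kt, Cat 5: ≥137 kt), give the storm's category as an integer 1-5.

5

ΔP = 1009 − 868 = 141 hPa.
V ≈ 6.8 × 141^0.64 = 6.8 × 23.74 ≈ 161 kt.
161 kt falls in the Category 5 band.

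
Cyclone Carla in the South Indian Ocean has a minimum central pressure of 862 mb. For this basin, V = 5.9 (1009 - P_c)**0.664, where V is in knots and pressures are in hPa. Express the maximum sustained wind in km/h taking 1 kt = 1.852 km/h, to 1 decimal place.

300.3 km/h

ΔP = 1009 − 862 = 147 mb.
V ≈ 5.9 × 147^0.664 = 5.9 × 27.485 ≈ 162.163 kt.
162.163 × 1.852 ≈ 300.33 km/h → 300.3 km/h.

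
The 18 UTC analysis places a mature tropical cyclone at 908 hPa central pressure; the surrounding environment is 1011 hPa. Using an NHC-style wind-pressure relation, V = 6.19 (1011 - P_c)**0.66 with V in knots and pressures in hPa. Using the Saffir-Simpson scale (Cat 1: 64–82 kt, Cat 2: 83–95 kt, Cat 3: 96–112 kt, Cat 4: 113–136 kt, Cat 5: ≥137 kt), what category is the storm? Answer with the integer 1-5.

ΔP = 1011 − 908 = 103 hPa.
V ≈ 6.19 × 103^0.66 = 6.19 × 21.30 ≈ 132 kt.
132 kt falls in the Category 4 band.

4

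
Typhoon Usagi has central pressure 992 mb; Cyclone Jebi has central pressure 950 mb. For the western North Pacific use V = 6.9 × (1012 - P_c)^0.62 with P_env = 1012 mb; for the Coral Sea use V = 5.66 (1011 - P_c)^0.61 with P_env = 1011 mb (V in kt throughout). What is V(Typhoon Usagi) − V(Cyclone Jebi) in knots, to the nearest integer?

-25 kt

Typhoon Usagi: ΔP = 20; V ≈ 6.9 × 20^0.62 ≈ 44.21 kt.
Cyclone Jebi: ΔP = 61; V ≈ 5.66 × 61^0.61 ≈ 69.48 kt.
Difference ≈ 44.21 − 69.48 = -25.27 → -25 kt.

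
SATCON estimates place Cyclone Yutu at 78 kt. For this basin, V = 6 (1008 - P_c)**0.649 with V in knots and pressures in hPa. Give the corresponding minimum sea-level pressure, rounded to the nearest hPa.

956 hPa

ΔP = (V / 6)^(1/0.649) = (78/6)^1.541.
78/6 = 13.000; 13.000^1.541 ≈ 52.05 hPa.
P_c = 1008 − 52.05 = 955.95 ≈ 956 hPa.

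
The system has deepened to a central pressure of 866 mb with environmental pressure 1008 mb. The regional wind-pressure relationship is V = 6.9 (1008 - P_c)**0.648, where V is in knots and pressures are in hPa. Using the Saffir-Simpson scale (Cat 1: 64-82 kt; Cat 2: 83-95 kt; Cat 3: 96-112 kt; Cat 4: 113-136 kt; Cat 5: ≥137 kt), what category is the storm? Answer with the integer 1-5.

ΔP = 1008 − 866 = 142 mb.
V ≈ 6.9 × 142^0.648 = 6.9 × 24.81 ≈ 171 kt.
171 kt falls in the Category 5 band.

5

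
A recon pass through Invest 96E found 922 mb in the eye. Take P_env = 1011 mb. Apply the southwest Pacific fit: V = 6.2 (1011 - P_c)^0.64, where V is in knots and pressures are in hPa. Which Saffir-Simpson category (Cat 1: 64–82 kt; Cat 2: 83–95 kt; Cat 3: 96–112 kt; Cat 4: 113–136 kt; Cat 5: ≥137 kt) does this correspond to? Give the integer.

3

ΔP = 1011 − 922 = 89 mb.
V ≈ 6.2 × 89^0.64 = 6.2 × 17.69 ≈ 110 kt.
110 kt falls in the Category 3 band.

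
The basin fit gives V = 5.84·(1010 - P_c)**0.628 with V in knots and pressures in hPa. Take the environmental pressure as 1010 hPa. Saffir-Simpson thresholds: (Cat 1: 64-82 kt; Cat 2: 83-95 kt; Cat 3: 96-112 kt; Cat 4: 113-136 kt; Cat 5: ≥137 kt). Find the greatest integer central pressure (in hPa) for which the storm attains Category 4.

898 hPa

Category 4 begins at V = 113 kt.
Required ΔP = (113/5.84)^(1/0.628) = 19.349^1.592 ≈ 111.90 hPa.
P_c ≤ 1010 − 111.90 = 898.10, so the highest integer P_c is 898 hPa.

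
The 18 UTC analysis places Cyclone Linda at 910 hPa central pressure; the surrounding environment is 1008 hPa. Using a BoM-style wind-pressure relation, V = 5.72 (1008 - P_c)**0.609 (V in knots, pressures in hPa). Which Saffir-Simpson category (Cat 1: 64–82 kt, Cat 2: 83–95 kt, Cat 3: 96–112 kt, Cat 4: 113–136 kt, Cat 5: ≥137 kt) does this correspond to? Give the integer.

ΔP = 1008 − 910 = 98 hPa.
V ≈ 5.72 × 98^0.609 = 5.72 × 16.32 ≈ 93 kt.
93 kt falls in the Category 2 band.

2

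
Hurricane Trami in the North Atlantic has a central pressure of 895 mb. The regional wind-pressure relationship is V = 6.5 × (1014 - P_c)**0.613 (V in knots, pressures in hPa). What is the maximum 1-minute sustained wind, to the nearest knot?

ΔP = 1014 − 895 = 119 mb.
119^0.613 ≈ 18.720.
V ≈ 6.5 × 18.720 ≈ 121.7 kt.

122 kt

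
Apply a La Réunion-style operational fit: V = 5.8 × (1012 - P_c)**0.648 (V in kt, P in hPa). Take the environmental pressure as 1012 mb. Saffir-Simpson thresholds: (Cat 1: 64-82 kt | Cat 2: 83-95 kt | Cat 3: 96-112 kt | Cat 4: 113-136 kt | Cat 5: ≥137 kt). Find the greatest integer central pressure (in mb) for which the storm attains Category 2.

951 mb

Category 2 begins at V = 83 kt.
Required ΔP = (83/5.8)^(1/0.648) = 14.310^1.543 ≈ 60.73 mb.
P_c ≤ 1012 − 60.73 = 951.27, so the highest integer P_c is 951 mb.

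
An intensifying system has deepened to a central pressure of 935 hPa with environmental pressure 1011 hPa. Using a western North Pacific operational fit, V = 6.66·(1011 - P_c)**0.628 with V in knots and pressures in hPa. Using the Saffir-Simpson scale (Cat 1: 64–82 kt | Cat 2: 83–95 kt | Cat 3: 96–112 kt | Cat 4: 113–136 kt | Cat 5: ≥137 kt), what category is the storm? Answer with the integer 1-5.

ΔP = 1011 − 935 = 76 hPa.
V ≈ 6.66 × 76^0.628 = 6.66 × 15.18 ≈ 101 kt.
101 kt falls in the Category 3 band.

3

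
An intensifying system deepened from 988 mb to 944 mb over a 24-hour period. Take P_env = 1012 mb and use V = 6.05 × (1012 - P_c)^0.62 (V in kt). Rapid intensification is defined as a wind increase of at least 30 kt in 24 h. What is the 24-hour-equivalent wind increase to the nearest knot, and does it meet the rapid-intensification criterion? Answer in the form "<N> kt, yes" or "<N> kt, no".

V₁: ΔP = 24, V ≈ 6.05 × 24^0.62 ≈ 43.40 kt.
V₂: ΔP = 68, V ≈ 6.05 × 68^0.62 ≈ 82.78 kt.
ΔV over 24 h = 39.38 kt → 24 h equivalent = 39.38 × 24/24 ≈ 39.38 kt.
39 kt ≥ 30 kt ⇒ rapid intensification.

39 kt, yes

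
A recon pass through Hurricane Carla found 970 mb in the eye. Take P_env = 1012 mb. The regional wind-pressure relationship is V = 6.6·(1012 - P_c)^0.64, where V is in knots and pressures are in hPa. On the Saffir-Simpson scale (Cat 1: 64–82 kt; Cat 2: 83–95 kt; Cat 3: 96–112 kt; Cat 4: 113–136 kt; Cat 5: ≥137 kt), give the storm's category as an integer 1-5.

1

ΔP = 1012 − 970 = 42 mb.
V ≈ 6.6 × 42^0.64 = 6.6 × 10.94 ≈ 72 kt.
72 kt falls in the Category 1 band.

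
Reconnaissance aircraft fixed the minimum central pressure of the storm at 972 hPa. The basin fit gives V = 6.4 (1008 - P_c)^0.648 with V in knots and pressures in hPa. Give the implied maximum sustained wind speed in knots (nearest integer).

65 kt

ΔP = 1008 − 972 = 36 hPa.
36^0.648 ≈ 10.197.
V ≈ 6.4 × 10.197 ≈ 65.3 kt.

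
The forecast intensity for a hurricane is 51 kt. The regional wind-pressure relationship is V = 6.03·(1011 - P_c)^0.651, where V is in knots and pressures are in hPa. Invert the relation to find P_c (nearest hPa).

ΔP = (V / 6.03)^(1/0.651) = (51/6.03)^1.536.
51/6.03 = 8.458; 8.458^1.536 ≈ 26.57 hPa.
P_c = 1011 − 26.57 = 984.43 ≈ 984 hPa.

984 hPa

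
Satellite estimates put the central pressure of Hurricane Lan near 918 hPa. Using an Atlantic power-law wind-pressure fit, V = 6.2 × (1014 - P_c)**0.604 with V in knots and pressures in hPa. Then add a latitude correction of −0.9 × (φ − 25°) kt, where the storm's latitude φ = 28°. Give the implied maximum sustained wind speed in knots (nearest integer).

ΔP = 1014 − 918 = 96 hPa.
96^0.604 ≈ 15.750.
V ≈ 6.2 × 15.750 ≈ 97.7 kt.
Latitude correction: −0.9 × (28 − 25) = -2.7 kt.
Corrected V ≈ 95 kt → 95 kt.

95 kt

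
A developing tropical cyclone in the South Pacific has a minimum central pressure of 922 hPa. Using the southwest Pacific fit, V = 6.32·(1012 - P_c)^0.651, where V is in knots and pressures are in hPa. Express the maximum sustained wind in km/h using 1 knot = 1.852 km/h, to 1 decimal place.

ΔP = 1012 − 922 = 90 hPa.
V ≈ 6.32 × 90^0.651 = 6.32 × 18.716 ≈ 118.285 kt.
118.285 × 1.852 ≈ 219.06 km/h → 219.1 km/h.

219.1 km/h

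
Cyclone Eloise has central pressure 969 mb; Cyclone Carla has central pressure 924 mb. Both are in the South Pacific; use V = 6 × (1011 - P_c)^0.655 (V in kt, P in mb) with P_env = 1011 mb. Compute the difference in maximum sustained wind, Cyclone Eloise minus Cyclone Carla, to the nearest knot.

Cyclone Eloise: ΔP = 42; V ≈ 6 × 42^0.655 ≈ 69.40 kt.
Cyclone Carla: ΔP = 87; V ≈ 6 × 87^0.655 ≈ 111.82 kt.
Difference ≈ 69.40 − 111.82 = -42.42 → -42 kt.

-42 kt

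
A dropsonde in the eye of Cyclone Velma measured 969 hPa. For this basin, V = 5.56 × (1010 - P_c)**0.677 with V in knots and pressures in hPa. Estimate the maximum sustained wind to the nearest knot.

69 kt

ΔP = 1010 − 969 = 41 hPa.
41^0.677 ≈ 12.355.
V ≈ 5.56 × 12.355 ≈ 68.7 kt.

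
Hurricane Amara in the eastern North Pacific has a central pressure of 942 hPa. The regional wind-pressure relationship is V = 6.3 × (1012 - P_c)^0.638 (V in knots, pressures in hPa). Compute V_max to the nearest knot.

ΔP = 1012 − 942 = 70 hPa.
70^0.638 ≈ 15.037.
V ≈ 6.3 × 15.037 ≈ 94.7 kt.

95 kt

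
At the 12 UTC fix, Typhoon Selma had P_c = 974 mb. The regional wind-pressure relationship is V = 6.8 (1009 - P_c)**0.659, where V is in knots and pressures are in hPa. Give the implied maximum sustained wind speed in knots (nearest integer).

71 kt

ΔP = 1009 − 974 = 35 mb.
35^0.659 ≈ 10.412.
V ≈ 6.8 × 10.412 ≈ 70.8 kt.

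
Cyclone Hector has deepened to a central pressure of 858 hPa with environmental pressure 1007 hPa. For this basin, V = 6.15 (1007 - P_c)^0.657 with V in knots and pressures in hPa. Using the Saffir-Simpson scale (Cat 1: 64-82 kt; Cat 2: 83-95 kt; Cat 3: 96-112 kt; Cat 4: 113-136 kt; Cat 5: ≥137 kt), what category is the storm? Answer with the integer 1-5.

ΔP = 1007 − 858 = 149 hPa.
V ≈ 6.15 × 149^0.657 = 6.15 × 26.78 ≈ 165 kt.
165 kt falls in the Category 5 band.

5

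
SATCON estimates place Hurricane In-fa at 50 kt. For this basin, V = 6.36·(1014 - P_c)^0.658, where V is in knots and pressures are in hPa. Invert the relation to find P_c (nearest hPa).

991 hPa

ΔP = (V / 6.36)^(1/0.658) = (50/6.36)^1.520.
50/6.36 = 7.862; 7.862^1.520 ≈ 22.96 hPa.
P_c = 1014 − 22.96 = 991.04 ≈ 991 hPa.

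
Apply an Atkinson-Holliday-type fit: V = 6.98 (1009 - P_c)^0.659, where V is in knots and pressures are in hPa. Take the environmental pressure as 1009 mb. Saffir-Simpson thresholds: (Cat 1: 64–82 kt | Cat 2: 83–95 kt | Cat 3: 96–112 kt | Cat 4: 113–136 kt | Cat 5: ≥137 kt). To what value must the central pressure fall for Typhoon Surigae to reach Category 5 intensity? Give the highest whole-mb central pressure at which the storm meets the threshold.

917 mb

Category 5 begins at V = 137 kt.
Required ΔP = (137/6.98)^(1/0.659) = 19.628^1.517 ≈ 91.59 mb.
P_c ≤ 1009 − 91.59 = 917.41, so the highest integer P_c is 917 mb.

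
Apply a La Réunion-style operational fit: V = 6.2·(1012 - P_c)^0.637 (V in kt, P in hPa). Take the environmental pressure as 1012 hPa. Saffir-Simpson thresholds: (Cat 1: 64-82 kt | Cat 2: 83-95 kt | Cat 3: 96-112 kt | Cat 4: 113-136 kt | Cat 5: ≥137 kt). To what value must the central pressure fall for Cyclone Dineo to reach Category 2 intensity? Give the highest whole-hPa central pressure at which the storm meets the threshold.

Category 2 begins at V = 83 kt.
Required ΔP = (83/6.2)^(1/0.637) = 13.387^1.570 ≈ 58.71 hPa.
P_c ≤ 1012 − 58.71 = 953.29, so the highest integer P_c is 953 hPa.

953 hPa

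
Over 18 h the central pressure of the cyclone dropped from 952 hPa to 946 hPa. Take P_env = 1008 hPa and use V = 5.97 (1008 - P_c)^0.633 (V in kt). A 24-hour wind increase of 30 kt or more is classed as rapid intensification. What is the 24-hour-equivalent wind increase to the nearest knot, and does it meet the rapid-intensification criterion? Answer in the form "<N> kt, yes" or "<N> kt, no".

V₁: ΔP = 56, V ≈ 5.97 × 56^0.633 ≈ 76.31 kt.
V₂: ΔP = 62, V ≈ 5.97 × 62^0.633 ≈ 81.39 kt.
ΔV over 18 h = 5.08 kt → 24 h equivalent = 5.08 × 24/18 ≈ 6.77 kt.
7 kt < 30 kt ⇒ not rapid intensification.

7 kt, no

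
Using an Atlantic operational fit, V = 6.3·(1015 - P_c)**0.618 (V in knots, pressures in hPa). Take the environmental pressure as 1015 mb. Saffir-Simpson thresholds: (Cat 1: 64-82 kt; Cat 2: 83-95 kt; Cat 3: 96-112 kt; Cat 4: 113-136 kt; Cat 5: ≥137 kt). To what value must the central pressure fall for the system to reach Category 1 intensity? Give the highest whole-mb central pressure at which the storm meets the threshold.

972 mb

Category 1 begins at V = 64 kt.
Required ΔP = (64/6.3)^(1/0.618) = 10.159^1.618 ≈ 42.58 mb.
P_c ≤ 1015 − 42.58 = 972.42, so the highest integer P_c is 972 mb.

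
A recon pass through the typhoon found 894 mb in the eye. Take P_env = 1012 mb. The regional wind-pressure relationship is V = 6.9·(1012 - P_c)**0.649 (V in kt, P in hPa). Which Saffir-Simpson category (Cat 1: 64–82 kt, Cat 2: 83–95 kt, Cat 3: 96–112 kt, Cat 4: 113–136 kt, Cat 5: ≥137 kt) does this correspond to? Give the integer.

5

ΔP = 1012 − 894 = 118 mb.
V ≈ 6.9 × 118^0.649 = 6.9 × 22.11 ≈ 153 kt.
153 kt falls in the Category 5 band.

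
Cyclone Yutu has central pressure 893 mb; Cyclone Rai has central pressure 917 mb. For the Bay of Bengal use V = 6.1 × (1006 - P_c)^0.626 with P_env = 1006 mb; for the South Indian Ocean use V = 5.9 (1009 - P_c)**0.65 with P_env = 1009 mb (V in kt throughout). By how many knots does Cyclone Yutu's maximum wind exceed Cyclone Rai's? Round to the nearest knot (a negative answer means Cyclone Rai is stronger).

Cyclone Yutu: ΔP = 113; V ≈ 6.1 × 113^0.626 ≈ 117.64 kt.
Cyclone Rai: ΔP = 92; V ≈ 5.9 × 92^0.65 ≈ 111.51 kt.
Difference ≈ 117.64 − 111.51 = 6.13 → 6 kt.

6 kt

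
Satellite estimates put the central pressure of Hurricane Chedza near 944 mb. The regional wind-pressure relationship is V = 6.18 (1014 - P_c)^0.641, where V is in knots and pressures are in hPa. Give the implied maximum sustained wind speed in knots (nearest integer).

ΔP = 1014 − 944 = 70 mb.
70^0.641 ≈ 15.230.
V ≈ 6.18 × 15.230 ≈ 94.1 kt.

94 kt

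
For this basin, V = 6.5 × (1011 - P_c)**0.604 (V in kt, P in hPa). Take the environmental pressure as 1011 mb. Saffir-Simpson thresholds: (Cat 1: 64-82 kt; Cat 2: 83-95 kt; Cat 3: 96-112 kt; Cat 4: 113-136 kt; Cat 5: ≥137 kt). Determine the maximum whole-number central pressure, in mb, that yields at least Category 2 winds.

Category 2 begins at V = 83 kt.
Required ΔP = (83/6.5)^(1/0.604) = 12.769^1.656 ≈ 67.83 mb.
P_c ≤ 1011 − 67.83 = 943.17, so the highest integer P_c is 943 mb.

943 mb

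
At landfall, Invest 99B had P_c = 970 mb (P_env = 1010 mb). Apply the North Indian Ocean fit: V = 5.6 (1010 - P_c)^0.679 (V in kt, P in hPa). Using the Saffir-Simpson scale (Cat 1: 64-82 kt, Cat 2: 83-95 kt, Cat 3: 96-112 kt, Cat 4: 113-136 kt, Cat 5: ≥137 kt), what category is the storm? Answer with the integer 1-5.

1

ΔP = 1010 − 970 = 40 mb.
V ≈ 5.6 × 40^0.679 = 5.6 × 12.24 ≈ 69 kt.
69 kt falls in the Category 1 band.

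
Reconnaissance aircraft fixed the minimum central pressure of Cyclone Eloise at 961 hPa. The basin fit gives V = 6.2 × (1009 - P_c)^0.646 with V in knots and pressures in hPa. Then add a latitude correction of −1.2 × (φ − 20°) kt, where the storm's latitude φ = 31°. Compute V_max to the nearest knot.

ΔP = 1009 − 961 = 48 hPa.
48^0.646 ≈ 12.192.
V ≈ 6.2 × 12.192 ≈ 75.6 kt.
Latitude correction: −1.2 × (31 − 20) = -13.2 kt.
Corrected V ≈ 62.4 kt → 62 kt.

62 kt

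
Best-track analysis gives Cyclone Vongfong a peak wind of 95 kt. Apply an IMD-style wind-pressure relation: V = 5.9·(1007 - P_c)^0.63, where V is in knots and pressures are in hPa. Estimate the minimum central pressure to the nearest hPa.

ΔP = (V / 5.9)^(1/0.63) = (95/5.9)^1.587.
95/5.9 = 16.102; 16.102^1.587 ≈ 82.35 hPa.
P_c = 1007 − 82.35 = 924.65 ≈ 925 hPa.

925 hPa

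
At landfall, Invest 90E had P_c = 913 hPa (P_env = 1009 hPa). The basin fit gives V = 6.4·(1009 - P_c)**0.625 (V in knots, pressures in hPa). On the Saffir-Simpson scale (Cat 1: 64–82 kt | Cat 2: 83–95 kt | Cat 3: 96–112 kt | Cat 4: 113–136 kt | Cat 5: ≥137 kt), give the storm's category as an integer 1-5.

3

ΔP = 1009 − 913 = 96 hPa.
V ≈ 6.4 × 96^0.625 = 6.4 × 17.33 ≈ 111 kt.
111 kt falls in the Category 3 band.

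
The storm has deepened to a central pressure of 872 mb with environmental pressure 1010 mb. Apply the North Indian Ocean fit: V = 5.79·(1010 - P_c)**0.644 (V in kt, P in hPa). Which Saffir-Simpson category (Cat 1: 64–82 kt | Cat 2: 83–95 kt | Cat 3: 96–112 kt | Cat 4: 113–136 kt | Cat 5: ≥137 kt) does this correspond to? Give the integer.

ΔP = 1010 − 872 = 138 mb.
V ≈ 5.79 × 138^0.644 = 5.79 × 23.88 ≈ 138 kt.
138 kt falls in the Category 5 band.

5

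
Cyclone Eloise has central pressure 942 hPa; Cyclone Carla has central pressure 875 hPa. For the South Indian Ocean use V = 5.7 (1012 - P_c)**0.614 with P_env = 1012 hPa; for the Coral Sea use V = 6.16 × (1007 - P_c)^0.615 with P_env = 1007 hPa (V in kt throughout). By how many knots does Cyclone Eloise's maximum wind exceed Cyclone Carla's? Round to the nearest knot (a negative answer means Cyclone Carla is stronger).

-47 kt

Cyclone Eloise: ΔP = 70; V ≈ 5.7 × 70^0.614 ≈ 77.40 kt.
Cyclone Carla: ΔP = 132; V ≈ 6.16 × 132^0.615 ≈ 124.09 kt.
Difference ≈ 77.40 − 124.09 = -46.69 → -47 kt.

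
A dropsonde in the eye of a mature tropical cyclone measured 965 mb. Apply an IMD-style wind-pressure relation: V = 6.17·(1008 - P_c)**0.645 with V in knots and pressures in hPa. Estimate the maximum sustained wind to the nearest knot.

ΔP = 1008 − 965 = 43 mb.
43^0.645 ≈ 11.313.
V ≈ 6.17 × 11.313 ≈ 69.8 kt.

70 kt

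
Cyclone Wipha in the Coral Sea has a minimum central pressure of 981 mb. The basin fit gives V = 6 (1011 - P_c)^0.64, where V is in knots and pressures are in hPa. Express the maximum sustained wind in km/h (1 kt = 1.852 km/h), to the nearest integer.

ΔP = 1011 − 981 = 30 mb.
V ≈ 6 × 30^0.64 = 6 × 8.818 ≈ 52.906 kt.
52.906 × 1.852 ≈ 97.98 km/h → 98 km/h.

98 km/h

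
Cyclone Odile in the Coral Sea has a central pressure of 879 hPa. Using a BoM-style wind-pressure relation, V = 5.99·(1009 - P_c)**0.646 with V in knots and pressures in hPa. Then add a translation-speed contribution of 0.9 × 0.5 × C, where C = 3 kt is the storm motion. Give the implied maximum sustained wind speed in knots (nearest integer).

ΔP = 1009 − 879 = 130 hPa.
130^0.646 ≈ 23.206.
V ≈ 5.99 × 23.206 ≈ 139.0 kt.
Translation term: 0.9 × 0.5 × 3 = 1.35 kt.
Corrected V ≈ 140.35 kt → 140 kt.

140 kt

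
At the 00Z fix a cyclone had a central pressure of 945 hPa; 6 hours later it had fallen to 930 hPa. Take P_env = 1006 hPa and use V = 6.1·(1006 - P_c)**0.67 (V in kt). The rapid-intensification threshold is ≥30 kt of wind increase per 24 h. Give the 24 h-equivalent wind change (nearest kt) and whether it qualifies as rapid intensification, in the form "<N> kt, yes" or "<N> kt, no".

V₁: ΔP = 61, V ≈ 6.1 × 61^0.67 ≈ 95.83 kt.
V₂: ΔP = 76, V ≈ 6.1 × 76^0.67 ≈ 111.04 kt.
ΔV over 6 h = 15.21 kt → 24 h equivalent = 15.21 × 24/6 ≈ 60.84 kt.
61 kt ≥ 30 kt ⇒ rapid intensification.

61 kt, yes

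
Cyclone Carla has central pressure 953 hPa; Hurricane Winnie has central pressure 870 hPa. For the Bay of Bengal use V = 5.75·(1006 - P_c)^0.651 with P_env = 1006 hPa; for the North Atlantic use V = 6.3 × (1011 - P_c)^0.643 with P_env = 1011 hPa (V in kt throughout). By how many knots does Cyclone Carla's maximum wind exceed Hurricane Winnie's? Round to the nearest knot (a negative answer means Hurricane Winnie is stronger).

-76 kt

Cyclone Carla: ΔP = 53; V ≈ 5.75 × 53^0.651 ≈ 76.24 kt.
Hurricane Winnie: ΔP = 141; V ≈ 6.3 × 141^0.643 ≈ 151.81 kt.
Difference ≈ 76.24 − 151.81 = -75.57 → -76 kt.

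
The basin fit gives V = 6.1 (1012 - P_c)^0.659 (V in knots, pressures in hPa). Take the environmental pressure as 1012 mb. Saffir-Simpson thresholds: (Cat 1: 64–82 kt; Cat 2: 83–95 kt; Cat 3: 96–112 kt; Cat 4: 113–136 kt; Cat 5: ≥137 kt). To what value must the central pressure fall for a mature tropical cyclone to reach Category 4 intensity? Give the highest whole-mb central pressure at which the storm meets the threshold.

928 mb

Category 4 begins at V = 113 kt.
Required ΔP = (113/6.1)^(1/0.659) = 18.525^1.517 ≈ 83.90 mb.
P_c ≤ 1012 − 83.90 = 928.10, so the highest integer P_c is 928 mb.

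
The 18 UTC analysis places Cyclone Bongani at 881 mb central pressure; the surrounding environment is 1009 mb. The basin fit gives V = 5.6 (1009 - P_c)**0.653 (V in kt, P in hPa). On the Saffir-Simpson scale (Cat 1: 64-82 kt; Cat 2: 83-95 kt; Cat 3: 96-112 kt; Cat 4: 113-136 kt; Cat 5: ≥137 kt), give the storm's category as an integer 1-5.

ΔP = 1009 − 881 = 128 mb.
V ≈ 5.6 × 128^0.653 = 5.6 × 23.77 ≈ 133 kt.
133 kt falls in the Category 4 band.

4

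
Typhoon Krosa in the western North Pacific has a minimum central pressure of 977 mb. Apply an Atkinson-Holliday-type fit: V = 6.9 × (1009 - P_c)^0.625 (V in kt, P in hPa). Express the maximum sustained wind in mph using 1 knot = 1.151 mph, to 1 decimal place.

69.3 mph

ΔP = 1009 − 977 = 32 mb.
V ≈ 6.9 × 32^0.625 = 6.9 × 8.724 ≈ 60.196 kt.
60.196 × 1.151 ≈ 69.29 mph → 69.3 mph.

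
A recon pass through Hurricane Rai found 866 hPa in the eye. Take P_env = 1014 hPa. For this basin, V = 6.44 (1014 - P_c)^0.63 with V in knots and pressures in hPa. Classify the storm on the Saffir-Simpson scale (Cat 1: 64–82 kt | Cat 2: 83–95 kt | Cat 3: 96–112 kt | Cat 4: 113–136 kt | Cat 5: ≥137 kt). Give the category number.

5

ΔP = 1014 − 866 = 148 hPa.
V ≈ 6.44 × 148^0.63 = 6.44 × 23.30 ≈ 150 kt.
150 kt falls in the Category 5 band.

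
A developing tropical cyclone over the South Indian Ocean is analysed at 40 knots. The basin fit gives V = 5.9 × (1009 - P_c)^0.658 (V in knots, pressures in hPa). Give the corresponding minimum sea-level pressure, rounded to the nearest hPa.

ΔP = (V / 5.9)^(1/0.658) = (40/5.9)^1.520.
40/5.9 = 6.780; 6.780^1.520 ≈ 18.33 hPa.
P_c = 1009 − 18.33 = 990.67 ≈ 991 hPa.

991 hPa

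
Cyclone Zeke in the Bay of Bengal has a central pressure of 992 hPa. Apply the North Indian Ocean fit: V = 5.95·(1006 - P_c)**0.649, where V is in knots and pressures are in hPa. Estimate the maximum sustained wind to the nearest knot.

33 kt

ΔP = 1006 − 992 = 14 hPa.
14^0.649 ≈ 5.544.
V ≈ 5.95 × 5.544 ≈ 33.0 kt.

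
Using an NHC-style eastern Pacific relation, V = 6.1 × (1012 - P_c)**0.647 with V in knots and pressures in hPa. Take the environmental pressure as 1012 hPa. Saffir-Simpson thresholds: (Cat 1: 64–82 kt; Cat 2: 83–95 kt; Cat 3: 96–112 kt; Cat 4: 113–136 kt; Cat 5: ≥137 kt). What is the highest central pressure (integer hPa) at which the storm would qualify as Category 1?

Category 1 begins at V = 64 kt.
Required ΔP = (64/6.1)^(1/0.647) = 10.492^1.546 ≈ 37.83 hPa.
P_c ≤ 1012 − 37.83 = 974.17, so the highest integer P_c is 974 hPa.

974 hPa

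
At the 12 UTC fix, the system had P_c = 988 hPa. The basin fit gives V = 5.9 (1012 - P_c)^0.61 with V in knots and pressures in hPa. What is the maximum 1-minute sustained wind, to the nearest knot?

41 kt

ΔP = 1012 − 988 = 24 hPa.
24^0.61 ≈ 6.949.
V ≈ 5.9 × 6.949 ≈ 41.0 kt.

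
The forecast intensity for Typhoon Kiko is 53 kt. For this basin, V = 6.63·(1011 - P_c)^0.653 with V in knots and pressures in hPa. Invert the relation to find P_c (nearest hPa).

987 hPa

ΔP = (V / 6.63)^(1/0.653) = (53/6.63)^1.531.
53/6.63 = 7.994; 7.994^1.531 ≈ 24.13 hPa.
P_c = 1011 − 24.13 = 986.87 ≈ 987 hPa.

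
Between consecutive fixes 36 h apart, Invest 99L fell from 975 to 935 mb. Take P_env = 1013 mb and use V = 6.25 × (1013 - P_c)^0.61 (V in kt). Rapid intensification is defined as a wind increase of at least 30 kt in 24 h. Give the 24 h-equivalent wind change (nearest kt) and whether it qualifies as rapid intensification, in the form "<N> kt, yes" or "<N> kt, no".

V₁: ΔP = 38, V ≈ 6.25 × 38^0.61 ≈ 57.48 kt.
V₂: ΔP = 78, V ≈ 6.25 × 78^0.61 ≈ 89.14 kt.
ΔV over 36 h = 31.66 kt → 24 h equivalent = 31.66 × 24/36 ≈ 21.11 kt.
21 kt < 30 kt ⇒ not rapid intensification.

21 kt, no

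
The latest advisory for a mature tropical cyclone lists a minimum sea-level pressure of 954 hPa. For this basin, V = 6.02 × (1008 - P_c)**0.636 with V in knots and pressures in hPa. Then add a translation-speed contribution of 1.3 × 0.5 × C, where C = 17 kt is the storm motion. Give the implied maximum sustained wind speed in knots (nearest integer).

ΔP = 1008 − 954 = 54 hPa.
54^0.636 ≈ 12.642.
V ≈ 6.02 × 12.642 ≈ 76.1 kt.
Translation term: 1.3 × 0.5 × 17 = 11.05 kt.
Corrected V ≈ 87.15 kt → 87 kt.

87 kt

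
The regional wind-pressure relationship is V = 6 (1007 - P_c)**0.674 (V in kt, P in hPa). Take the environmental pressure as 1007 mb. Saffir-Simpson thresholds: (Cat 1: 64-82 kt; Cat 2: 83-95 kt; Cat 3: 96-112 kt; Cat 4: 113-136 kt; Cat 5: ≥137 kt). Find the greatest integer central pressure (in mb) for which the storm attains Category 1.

973 mb

Category 1 begins at V = 64 kt.
Required ΔP = (64/6)^(1/0.674) = 10.667^1.484 ≈ 33.52 mb.
P_c ≤ 1007 − 33.52 = 973.48, so the highest integer P_c is 973 mb.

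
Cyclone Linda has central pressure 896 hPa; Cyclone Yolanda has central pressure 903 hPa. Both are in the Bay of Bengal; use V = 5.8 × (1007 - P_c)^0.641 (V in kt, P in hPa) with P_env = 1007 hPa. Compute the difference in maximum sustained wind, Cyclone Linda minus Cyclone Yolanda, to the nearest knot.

5 kt

Cyclone Linda: ΔP = 111; V ≈ 5.8 × 111^0.641 ≈ 118.71 kt.
Cyclone Yolanda: ΔP = 104; V ≈ 5.8 × 104^0.641 ≈ 113.85 kt.
Difference ≈ 118.71 − 113.85 = 4.86 → 5 kt.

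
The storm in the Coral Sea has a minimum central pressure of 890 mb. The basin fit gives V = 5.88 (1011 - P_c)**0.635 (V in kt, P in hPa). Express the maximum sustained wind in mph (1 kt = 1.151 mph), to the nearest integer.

142 mph

ΔP = 1011 − 890 = 121 mb.
V ≈ 5.88 × 121^0.635 = 5.88 × 21.017 ≈ 123.579 kt.
123.579 × 1.151 ≈ 142.24 mph → 142 mph.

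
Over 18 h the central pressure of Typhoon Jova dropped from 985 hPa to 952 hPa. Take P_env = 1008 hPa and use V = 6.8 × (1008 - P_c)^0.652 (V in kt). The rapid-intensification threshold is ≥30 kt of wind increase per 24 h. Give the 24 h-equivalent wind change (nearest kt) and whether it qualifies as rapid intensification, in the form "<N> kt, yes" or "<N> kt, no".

V₁: ΔP = 23, V ≈ 6.8 × 23^0.652 ≈ 52.52 kt.
V₂: ΔP = 56, V ≈ 6.8 × 56^0.652 ≈ 93.83 kt.
ΔV over 18 h = 41.31 kt → 24 h equivalent = 41.31 × 24/18 ≈ 55.08 kt.
55 kt ≥ 30 kt ⇒ rapid intensification.

55 kt, yes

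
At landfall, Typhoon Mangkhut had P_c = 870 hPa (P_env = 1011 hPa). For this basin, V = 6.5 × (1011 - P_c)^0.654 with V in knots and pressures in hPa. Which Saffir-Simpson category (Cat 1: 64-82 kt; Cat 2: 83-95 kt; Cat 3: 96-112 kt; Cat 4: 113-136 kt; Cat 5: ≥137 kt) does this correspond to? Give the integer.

ΔP = 1011 − 870 = 141 hPa.
V ≈ 6.5 × 141^0.654 = 6.5 × 25.44 ≈ 165 kt.
165 kt falls in the Category 5 band.

5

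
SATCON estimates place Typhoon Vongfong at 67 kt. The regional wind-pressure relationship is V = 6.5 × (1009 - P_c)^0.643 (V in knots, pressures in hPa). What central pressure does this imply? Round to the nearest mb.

971 mb

ΔP = (V / 6.5)^(1/0.643) = (67/6.5)^1.555.
67/6.5 = 10.308; 10.308^1.555 ≈ 37.64 mb.
P_c = 1009 − 37.64 = 971.36 ≈ 971 mb.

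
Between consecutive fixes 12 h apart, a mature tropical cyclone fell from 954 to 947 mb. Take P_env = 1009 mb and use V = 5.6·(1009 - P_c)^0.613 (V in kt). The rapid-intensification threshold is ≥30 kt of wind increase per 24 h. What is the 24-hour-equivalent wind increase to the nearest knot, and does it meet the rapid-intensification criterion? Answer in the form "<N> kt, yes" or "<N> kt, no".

10 kt, no

V₁: ΔP = 55, V ≈ 5.6 × 55^0.613 ≈ 65.32 kt.
V₂: ΔP = 62, V ≈ 5.6 × 62^0.613 ≈ 70.29 kt.
ΔV over 12 h = 4.97 kt → 24 h equivalent = 4.97 × 24/12 ≈ 9.94 kt.
10 kt < 30 kt ⇒ not rapid intensification.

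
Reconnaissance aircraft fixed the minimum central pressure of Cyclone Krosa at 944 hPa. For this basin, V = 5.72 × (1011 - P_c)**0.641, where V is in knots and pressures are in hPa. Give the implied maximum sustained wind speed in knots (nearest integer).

85 kt

ΔP = 1011 − 944 = 67 hPa.
67^0.641 ≈ 14.809.
V ≈ 5.72 × 14.809 ≈ 84.7 kt.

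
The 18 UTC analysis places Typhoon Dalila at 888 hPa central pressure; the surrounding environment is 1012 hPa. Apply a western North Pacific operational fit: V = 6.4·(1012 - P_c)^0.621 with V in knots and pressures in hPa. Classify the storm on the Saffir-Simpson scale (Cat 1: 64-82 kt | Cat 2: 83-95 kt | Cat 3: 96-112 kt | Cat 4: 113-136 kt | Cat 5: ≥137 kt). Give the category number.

ΔP = 1012 − 888 = 124 hPa.
V ≈ 6.4 × 124^0.621 = 6.4 × 19.95 ≈ 128 kt.
128 kt falls in the Category 4 band.

4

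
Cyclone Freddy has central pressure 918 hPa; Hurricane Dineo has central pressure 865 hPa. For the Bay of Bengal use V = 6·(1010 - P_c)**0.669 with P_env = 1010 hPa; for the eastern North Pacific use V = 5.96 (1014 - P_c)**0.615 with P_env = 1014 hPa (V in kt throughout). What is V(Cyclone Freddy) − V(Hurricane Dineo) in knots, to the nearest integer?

Cyclone Freddy: ΔP = 92; V ≈ 6 × 92^0.669 ≈ 123.57 kt.
Hurricane Dineo: ΔP = 149; V ≈ 5.96 × 149^0.615 ≈ 129.35 kt.
Difference ≈ 123.57 − 129.35 = -5.78 → -6 kt.

-6 kt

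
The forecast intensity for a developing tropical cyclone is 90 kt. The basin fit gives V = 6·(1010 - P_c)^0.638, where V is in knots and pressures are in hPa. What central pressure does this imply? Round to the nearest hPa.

940 hPa

ΔP = (V / 6)^(1/0.638) = (90/6)^1.567.
90/6 = 15.000; 15.000^1.567 ≈ 69.73 hPa.
P_c = 1010 − 69.73 = 940.27 ≈ 940 hPa.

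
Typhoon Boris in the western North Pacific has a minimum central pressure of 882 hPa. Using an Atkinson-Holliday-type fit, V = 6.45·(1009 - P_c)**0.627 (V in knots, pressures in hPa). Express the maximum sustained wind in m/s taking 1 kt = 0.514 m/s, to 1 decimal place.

ΔP = 1009 − 882 = 127 hPa.
V ≈ 6.45 × 127^0.627 = 6.45 × 20.849 ≈ 134.476 kt.
134.476 × 0.514 ≈ 69.12 m/s → 69.1 m/s.

69.1 m/s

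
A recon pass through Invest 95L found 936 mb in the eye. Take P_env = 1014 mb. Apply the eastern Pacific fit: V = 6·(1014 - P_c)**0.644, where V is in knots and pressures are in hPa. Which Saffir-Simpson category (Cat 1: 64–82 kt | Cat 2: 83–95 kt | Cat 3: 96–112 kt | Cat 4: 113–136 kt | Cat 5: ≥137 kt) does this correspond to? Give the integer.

3

ΔP = 1014 − 936 = 78 mb.
V ≈ 6 × 78^0.644 = 6 × 16.54 ≈ 99 kt.
99 kt falls in the Category 3 band.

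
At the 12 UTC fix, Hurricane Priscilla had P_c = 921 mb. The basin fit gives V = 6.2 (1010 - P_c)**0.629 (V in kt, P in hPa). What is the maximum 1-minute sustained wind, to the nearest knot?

ΔP = 1010 − 921 = 89 mb.
89^0.629 ≈ 16.833.
V ≈ 6.2 × 16.833 ≈ 104.4 kt.

104 kt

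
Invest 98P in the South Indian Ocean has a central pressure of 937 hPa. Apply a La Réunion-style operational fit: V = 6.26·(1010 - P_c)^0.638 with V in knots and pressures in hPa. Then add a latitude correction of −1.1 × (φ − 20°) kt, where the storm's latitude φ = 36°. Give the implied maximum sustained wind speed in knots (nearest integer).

79 kt

ΔP = 1010 − 937 = 73 hPa.
73^0.638 ≈ 15.445.
V ≈ 6.26 × 15.445 ≈ 96.7 kt.
Latitude correction: −1.1 × (36 − 20) = -17.6 kt.
Corrected V ≈ 79.1 kt → 79 kt.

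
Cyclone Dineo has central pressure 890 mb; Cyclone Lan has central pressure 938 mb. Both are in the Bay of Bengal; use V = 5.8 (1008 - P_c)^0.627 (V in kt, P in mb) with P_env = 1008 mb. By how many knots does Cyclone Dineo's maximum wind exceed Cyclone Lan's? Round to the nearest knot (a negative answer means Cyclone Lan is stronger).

32 kt

Cyclone Dineo: ΔP = 118; V ≈ 5.8 × 118^0.627 ≈ 115.48 kt.
Cyclone Lan: ΔP = 70; V ≈ 5.8 × 70^0.627 ≈ 83.23 kt.
Difference ≈ 115.48 − 83.23 = 32.25 → 32 kt.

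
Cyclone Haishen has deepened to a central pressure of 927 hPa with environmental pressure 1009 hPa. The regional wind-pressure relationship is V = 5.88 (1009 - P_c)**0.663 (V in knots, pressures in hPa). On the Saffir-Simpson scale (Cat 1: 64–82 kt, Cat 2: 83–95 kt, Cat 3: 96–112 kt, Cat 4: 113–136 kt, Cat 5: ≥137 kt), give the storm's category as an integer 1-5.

ΔP = 1009 − 927 = 82 hPa.
V ≈ 5.88 × 82^0.663 = 5.88 × 18.57 ≈ 109 kt.
109 kt falls in the Category 3 band.

3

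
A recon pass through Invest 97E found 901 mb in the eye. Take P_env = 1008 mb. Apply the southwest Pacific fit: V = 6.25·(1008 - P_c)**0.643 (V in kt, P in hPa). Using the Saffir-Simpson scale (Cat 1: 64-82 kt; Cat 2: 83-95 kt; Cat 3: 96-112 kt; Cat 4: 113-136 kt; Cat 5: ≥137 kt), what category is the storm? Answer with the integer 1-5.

4

ΔP = 1008 − 901 = 107 mb.
V ≈ 6.25 × 107^0.643 = 6.25 × 20.18 ≈ 126 kt.
126 kt falls in the Category 4 band.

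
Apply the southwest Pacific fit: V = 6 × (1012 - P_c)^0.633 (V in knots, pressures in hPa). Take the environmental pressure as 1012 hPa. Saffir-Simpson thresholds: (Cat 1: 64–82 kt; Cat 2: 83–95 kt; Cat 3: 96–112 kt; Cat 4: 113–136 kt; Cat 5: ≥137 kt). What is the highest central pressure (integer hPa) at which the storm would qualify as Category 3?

Category 3 begins at V = 96 kt.
Required ΔP = (96/6)^(1/0.633) = 16.000^1.580 ≈ 79.84 hPa.
P_c ≤ 1012 − 79.84 = 932.16, so the highest integer P_c is 932 hPa.

932 hPa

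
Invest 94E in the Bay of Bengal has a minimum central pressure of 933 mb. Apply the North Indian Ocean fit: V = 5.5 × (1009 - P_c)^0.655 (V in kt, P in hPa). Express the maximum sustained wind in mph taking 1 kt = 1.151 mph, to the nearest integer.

ΔP = 1009 − 933 = 76 mb.
V ≈ 5.5 × 76^0.655 = 5.5 × 17.058 ≈ 93.820 kt.
93.820 × 1.151 ≈ 107.99 mph → 108 mph.

108 mph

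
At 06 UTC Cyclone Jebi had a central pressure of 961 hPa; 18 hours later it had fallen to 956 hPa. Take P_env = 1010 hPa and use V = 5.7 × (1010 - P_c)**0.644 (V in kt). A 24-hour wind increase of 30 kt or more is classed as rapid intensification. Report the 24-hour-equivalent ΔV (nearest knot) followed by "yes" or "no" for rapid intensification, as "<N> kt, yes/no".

6 kt, no

V₁: ΔP = 49, V ≈ 5.7 × 49^0.644 ≈ 69.88 kt.
V₂: ΔP = 54, V ≈ 5.7 × 54^0.644 ≈ 74.39 kt.
ΔV over 18 h = 4.51 kt → 24 h equivalent = 4.51 × 24/18 ≈ 6.01 kt.
6 kt < 30 kt ⇒ not rapid intensification.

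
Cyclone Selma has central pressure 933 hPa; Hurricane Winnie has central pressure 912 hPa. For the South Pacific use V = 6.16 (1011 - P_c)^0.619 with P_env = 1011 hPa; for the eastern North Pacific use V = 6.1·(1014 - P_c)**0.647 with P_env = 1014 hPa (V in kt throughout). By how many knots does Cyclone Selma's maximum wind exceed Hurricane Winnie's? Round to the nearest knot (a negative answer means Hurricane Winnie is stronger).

-30 kt

Cyclone Selma: ΔP = 78; V ≈ 6.16 × 78^0.619 ≈ 91.37 kt.
Hurricane Winnie: ΔP = 102; V ≈ 6.1 × 102^0.647 ≈ 121.59 kt.
Difference ≈ 91.37 − 121.59 = -30.22 → -30 kt.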